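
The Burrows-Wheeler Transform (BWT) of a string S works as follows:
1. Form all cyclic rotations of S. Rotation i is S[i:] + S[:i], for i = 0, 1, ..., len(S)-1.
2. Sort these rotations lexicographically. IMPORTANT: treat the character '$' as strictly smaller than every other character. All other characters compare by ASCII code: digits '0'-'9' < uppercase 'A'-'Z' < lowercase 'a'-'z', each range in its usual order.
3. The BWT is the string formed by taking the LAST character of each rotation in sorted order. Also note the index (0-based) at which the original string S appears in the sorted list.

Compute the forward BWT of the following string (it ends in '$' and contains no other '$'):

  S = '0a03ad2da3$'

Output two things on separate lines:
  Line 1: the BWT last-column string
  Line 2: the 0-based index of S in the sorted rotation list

Answer: 3a$da00d3a2
2

Derivation:
All 11 rotations (rotation i = S[i:]+S[:i]):
  rot[0] = 0a03ad2da3$
  rot[1] = a03ad2da3$0
  rot[2] = 03ad2da3$0a
  rot[3] = 3ad2da3$0a0
  rot[4] = ad2da3$0a03
  rot[5] = d2da3$0a03a
  rot[6] = 2da3$0a03ad
  rot[7] = da3$0a03ad2
  rot[8] = a3$0a03ad2d
  rot[9] = 3$0a03ad2da
  rot[10] = $0a03ad2da3
Sorted (with $ < everything):
  sorted[0] = $0a03ad2da3  (last char: '3')
  sorted[1] = 03ad2da3$0a  (last char: 'a')
  sorted[2] = 0a03ad2da3$  (last char: '$')
  sorted[3] = 2da3$0a03ad  (last char: 'd')
  sorted[4] = 3$0a03ad2da  (last char: 'a')
  sorted[5] = 3ad2da3$0a0  (last char: '0')
  sorted[6] = a03ad2da3$0  (last char: '0')
  sorted[7] = a3$0a03ad2d  (last char: 'd')
  sorted[8] = ad2da3$0a03  (last char: '3')
  sorted[9] = d2da3$0a03a  (last char: 'a')
  sorted[10] = da3$0a03ad2  (last char: '2')
Last column: 3a$da00d3a2
Original string S is at sorted index 2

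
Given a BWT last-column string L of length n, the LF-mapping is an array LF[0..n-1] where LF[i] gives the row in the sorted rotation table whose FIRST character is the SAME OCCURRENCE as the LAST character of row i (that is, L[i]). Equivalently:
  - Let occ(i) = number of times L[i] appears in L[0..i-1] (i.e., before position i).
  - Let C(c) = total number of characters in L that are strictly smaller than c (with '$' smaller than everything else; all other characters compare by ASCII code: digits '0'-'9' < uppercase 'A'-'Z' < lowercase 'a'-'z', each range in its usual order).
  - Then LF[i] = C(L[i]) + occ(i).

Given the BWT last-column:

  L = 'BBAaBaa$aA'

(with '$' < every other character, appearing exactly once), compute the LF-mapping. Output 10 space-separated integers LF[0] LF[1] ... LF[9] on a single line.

Char counts: '$':1, 'A':2, 'B':3, 'a':4
C (first-col start): C('$')=0, C('A')=1, C('B')=3, C('a')=6
L[0]='B': occ=0, LF[0]=C('B')+0=3+0=3
L[1]='B': occ=1, LF[1]=C('B')+1=3+1=4
L[2]='A': occ=0, LF[2]=C('A')+0=1+0=1
L[3]='a': occ=0, LF[3]=C('a')+0=6+0=6
L[4]='B': occ=2, LF[4]=C('B')+2=3+2=5
L[5]='a': occ=1, LF[5]=C('a')+1=6+1=7
L[6]='a': occ=2, LF[6]=C('a')+2=6+2=8
L[7]='$': occ=0, LF[7]=C('$')+0=0+0=0
L[8]='a': occ=3, LF[8]=C('a')+3=6+3=9
L[9]='A': occ=1, LF[9]=C('A')+1=1+1=2

Answer: 3 4 1 6 5 7 8 0 9 2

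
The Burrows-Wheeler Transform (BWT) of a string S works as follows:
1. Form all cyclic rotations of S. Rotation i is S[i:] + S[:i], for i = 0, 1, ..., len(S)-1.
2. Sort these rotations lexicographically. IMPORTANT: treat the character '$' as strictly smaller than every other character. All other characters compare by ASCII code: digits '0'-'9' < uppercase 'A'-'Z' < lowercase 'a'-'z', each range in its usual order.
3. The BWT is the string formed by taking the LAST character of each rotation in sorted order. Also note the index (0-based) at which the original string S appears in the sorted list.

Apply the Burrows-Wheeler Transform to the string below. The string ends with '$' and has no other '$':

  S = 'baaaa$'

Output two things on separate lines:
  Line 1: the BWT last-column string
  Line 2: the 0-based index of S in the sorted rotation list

All 6 rotations (rotation i = S[i:]+S[:i]):
  rot[0] = baaaa$
  rot[1] = aaaa$b
  rot[2] = aaa$ba
  rot[3] = aa$baa
  rot[4] = a$baaa
  rot[5] = $baaaa
Sorted (with $ < everything):
  sorted[0] = $baaaa  (last char: 'a')
  sorted[1] = a$baaa  (last char: 'a')
  sorted[2] = aa$baa  (last char: 'a')
  sorted[3] = aaa$ba  (last char: 'a')
  sorted[4] = aaaa$b  (last char: 'b')
  sorted[5] = baaaa$  (last char: '$')
Last column: aaaab$
Original string S is at sorted index 5

Answer: aaaab$
5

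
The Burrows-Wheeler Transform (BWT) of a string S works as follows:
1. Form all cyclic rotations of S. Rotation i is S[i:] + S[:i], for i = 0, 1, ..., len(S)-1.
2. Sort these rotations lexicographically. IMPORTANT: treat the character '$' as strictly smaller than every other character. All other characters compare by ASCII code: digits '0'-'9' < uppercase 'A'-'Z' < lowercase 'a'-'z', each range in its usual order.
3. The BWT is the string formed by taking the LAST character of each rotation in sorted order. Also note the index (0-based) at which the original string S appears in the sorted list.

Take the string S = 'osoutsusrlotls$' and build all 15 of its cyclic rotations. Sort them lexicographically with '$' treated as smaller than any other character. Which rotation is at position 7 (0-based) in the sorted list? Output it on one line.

Answer: s$osoutsusrlotl

Derivation:
All 15 rotations (rotation i = S[i:]+S[:i]):
  rot[0] = osoutsusrlotls$
  rot[1] = soutsusrlotls$o
  rot[2] = outsusrlotls$os
  rot[3] = utsusrlotls$oso
  rot[4] = tsusrlotls$osou
  rot[5] = susrlotls$osout
  rot[6] = usrlotls$osouts
  rot[7] = srlotls$osoutsu
  rot[8] = rlotls$osoutsus
  rot[9] = lotls$osoutsusr
  rot[10] = otls$osoutsusrl
  rot[11] = tls$osoutsusrlo
  rot[12] = ls$osoutsusrlot
  rot[13] = s$osoutsusrlotl
  rot[14] = $osoutsusrlotls
Sorted (with $ < everything):
  sorted[0] = $osoutsusrlotls
  sorted[1] = lotls$osoutsusr
  sorted[2] = ls$osoutsusrlot
  sorted[3] = osoutsusrlotls$
  sorted[4] = otls$osoutsusrl
  sorted[5] = outsusrlotls$os
  sorted[6] = rlotls$osoutsus
  sorted[7] = s$osoutsusrlotl
  sorted[8] = soutsusrlotls$o
  sorted[9] = srlotls$osoutsu
  sorted[10] = susrlotls$osout
  sorted[11] = tls$osoutsusrlo
  sorted[12] = tsusrlotls$osou
  sorted[13] = usrlotls$osouts
  sorted[14] = utsusrlotls$oso
sorted[7] = s$osoutsusrlotl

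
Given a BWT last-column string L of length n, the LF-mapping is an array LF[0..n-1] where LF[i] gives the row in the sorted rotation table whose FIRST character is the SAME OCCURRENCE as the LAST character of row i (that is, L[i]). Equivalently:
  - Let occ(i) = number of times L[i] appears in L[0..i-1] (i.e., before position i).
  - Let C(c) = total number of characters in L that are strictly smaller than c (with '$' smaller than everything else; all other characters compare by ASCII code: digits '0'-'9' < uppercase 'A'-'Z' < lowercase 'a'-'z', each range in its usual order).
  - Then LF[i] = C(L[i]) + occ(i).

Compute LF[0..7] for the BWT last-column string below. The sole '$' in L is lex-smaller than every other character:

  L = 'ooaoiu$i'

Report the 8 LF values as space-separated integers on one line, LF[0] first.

Answer: 4 5 1 6 2 7 0 3

Derivation:
Char counts: '$':1, 'a':1, 'i':2, 'o':3, 'u':1
C (first-col start): C('$')=0, C('a')=1, C('i')=2, C('o')=4, C('u')=7
L[0]='o': occ=0, LF[0]=C('o')+0=4+0=4
L[1]='o': occ=1, LF[1]=C('o')+1=4+1=5
L[2]='a': occ=0, LF[2]=C('a')+0=1+0=1
L[3]='o': occ=2, LF[3]=C('o')+2=4+2=6
L[4]='i': occ=0, LF[4]=C('i')+0=2+0=2
L[5]='u': occ=0, LF[5]=C('u')+0=7+0=7
L[6]='$': occ=0, LF[6]=C('$')+0=0+0=0
L[7]='i': occ=1, LF[7]=C('i')+1=2+1=3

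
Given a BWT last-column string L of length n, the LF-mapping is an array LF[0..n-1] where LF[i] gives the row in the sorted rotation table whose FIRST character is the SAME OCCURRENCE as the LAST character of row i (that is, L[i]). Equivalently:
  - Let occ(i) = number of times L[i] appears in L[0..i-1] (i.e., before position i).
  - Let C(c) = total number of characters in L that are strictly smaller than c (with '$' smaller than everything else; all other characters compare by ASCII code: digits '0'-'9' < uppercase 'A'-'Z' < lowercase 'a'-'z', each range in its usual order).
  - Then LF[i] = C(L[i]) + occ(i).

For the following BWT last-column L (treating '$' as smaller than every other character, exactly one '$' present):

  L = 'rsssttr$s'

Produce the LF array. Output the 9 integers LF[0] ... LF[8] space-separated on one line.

Char counts: '$':1, 'r':2, 's':4, 't':2
C (first-col start): C('$')=0, C('r')=1, C('s')=3, C('t')=7
L[0]='r': occ=0, LF[0]=C('r')+0=1+0=1
L[1]='s': occ=0, LF[1]=C('s')+0=3+0=3
L[2]='s': occ=1, LF[2]=C('s')+1=3+1=4
L[3]='s': occ=2, LF[3]=C('s')+2=3+2=5
L[4]='t': occ=0, LF[4]=C('t')+0=7+0=7
L[5]='t': occ=1, LF[5]=C('t')+1=7+1=8
L[6]='r': occ=1, LF[6]=C('r')+1=1+1=2
L[7]='$': occ=0, LF[7]=C('$')+0=0+0=0
L[8]='s': occ=3, LF[8]=C('s')+3=3+3=6

Answer: 1 3 4 5 7 8 2 0 6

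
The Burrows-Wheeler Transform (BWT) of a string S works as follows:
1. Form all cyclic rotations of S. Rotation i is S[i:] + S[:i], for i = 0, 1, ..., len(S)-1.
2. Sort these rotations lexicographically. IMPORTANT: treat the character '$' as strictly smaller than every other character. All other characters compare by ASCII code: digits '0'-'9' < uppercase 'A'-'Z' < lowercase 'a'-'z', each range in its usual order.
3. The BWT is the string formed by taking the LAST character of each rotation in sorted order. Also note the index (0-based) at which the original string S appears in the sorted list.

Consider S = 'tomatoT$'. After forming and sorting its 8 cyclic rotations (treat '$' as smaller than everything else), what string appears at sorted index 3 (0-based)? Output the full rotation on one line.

Answer: matoT$to

Derivation:
All 8 rotations (rotation i = S[i:]+S[:i]):
  rot[0] = tomatoT$
  rot[1] = omatoT$t
  rot[2] = matoT$to
  rot[3] = atoT$tom
  rot[4] = toT$toma
  rot[5] = oT$tomat
  rot[6] = T$tomato
  rot[7] = $tomatoT
Sorted (with $ < everything):
  sorted[0] = $tomatoT
  sorted[1] = T$tomato
  sorted[2] = atoT$tom
  sorted[3] = matoT$to
  sorted[4] = oT$tomat
  sorted[5] = omatoT$t
  sorted[6] = toT$toma
  sorted[7] = tomatoT$
sorted[3] = matoT$to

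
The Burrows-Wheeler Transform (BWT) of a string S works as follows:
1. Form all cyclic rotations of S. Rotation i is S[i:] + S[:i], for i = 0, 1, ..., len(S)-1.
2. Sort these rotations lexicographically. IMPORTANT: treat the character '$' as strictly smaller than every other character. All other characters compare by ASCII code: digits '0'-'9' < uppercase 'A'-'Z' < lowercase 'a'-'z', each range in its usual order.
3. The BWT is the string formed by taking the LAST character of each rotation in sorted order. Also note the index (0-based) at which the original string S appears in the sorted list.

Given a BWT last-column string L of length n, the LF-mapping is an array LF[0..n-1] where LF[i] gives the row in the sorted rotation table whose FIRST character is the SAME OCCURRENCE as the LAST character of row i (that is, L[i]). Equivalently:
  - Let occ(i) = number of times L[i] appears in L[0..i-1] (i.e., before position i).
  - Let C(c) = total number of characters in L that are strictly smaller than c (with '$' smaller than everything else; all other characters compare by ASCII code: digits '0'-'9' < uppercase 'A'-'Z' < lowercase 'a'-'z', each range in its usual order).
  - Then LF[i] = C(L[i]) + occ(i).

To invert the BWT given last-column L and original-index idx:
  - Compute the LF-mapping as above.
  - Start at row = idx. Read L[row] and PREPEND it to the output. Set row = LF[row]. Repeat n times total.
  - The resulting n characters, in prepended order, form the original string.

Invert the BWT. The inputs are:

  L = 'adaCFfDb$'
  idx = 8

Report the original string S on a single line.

LF mapping: 4 7 5 1 3 8 2 6 0
Walk LF starting at row 8, prepending L[row]:
  step 1: row=8, L[8]='$', prepend. Next row=LF[8]=0
  step 2: row=0, L[0]='a', prepend. Next row=LF[0]=4
  step 3: row=4, L[4]='F', prepend. Next row=LF[4]=3
  step 4: row=3, L[3]='C', prepend. Next row=LF[3]=1
  step 5: row=1, L[1]='d', prepend. Next row=LF[1]=7
  step 6: row=7, L[7]='b', prepend. Next row=LF[7]=6
  step 7: row=6, L[6]='D', prepend. Next row=LF[6]=2
  step 8: row=2, L[2]='a', prepend. Next row=LF[2]=5
  step 9: row=5, L[5]='f', prepend. Next row=LF[5]=8
Reversed output: faDbdCFa$

Answer: faDbdCFa$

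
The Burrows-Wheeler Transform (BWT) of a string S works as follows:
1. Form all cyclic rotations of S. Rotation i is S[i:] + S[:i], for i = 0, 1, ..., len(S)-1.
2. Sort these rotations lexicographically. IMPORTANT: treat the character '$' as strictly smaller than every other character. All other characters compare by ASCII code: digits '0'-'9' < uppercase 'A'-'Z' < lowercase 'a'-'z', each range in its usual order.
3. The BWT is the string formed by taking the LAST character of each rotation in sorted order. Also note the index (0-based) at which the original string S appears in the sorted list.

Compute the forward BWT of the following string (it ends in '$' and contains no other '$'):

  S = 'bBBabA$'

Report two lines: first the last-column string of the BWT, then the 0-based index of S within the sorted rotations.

All 7 rotations (rotation i = S[i:]+S[:i]):
  rot[0] = bBBabA$
  rot[1] = BBabA$b
  rot[2] = BabA$bB
  rot[3] = abA$bBB
  rot[4] = bA$bBBa
  rot[5] = A$bBBab
  rot[6] = $bBBabA
Sorted (with $ < everything):
  sorted[0] = $bBBabA  (last char: 'A')
  sorted[1] = A$bBBab  (last char: 'b')
  sorted[2] = BBabA$b  (last char: 'b')
  sorted[3] = BabA$bB  (last char: 'B')
  sorted[4] = abA$bBB  (last char: 'B')
  sorted[5] = bA$bBBa  (last char: 'a')
  sorted[6] = bBBabA$  (last char: '$')
Last column: AbbBBa$
Original string S is at sorted index 6

Answer: AbbBBa$
6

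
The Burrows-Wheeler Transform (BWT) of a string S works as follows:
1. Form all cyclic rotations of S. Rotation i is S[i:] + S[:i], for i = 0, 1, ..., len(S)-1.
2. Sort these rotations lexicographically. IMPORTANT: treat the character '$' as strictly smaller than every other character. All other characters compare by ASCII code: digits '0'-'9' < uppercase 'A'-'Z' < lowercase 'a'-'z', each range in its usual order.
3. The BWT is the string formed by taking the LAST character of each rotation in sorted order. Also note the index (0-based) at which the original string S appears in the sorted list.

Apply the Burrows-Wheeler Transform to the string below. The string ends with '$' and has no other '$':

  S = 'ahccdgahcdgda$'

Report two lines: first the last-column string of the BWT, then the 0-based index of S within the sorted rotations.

Answer: ad$ghchgccddaa
2

Derivation:
All 14 rotations (rotation i = S[i:]+S[:i]):
  rot[0] = ahccdgahcdgda$
  rot[1] = hccdgahcdgda$a
  rot[2] = ccdgahcdgda$ah
  rot[3] = cdgahcdgda$ahc
  rot[4] = dgahcdgda$ahcc
  rot[5] = gahcdgda$ahccd
  rot[6] = ahcdgda$ahccdg
  rot[7] = hcdgda$ahccdga
  rot[8] = cdgda$ahccdgah
  rot[9] = dgda$ahccdgahc
  rot[10] = gda$ahccdgahcd
  rot[11] = da$ahccdgahcdg
  rot[12] = a$ahccdgahcdgd
  rot[13] = $ahccdgahcdgda
Sorted (with $ < everything):
  sorted[0] = $ahccdgahcdgda  (last char: 'a')
  sorted[1] = a$ahccdgahcdgd  (last char: 'd')
  sorted[2] = ahccdgahcdgda$  (last char: '$')
  sorted[3] = ahcdgda$ahccdg  (last char: 'g')
  sorted[4] = ccdgahcdgda$ah  (last char: 'h')
  sorted[5] = cdgahcdgda$ahc  (last char: 'c')
  sorted[6] = cdgda$ahccdgah  (last char: 'h')
  sorted[7] = da$ahccdgahcdg  (last char: 'g')
  sorted[8] = dgahcdgda$ahcc  (last char: 'c')
  sorted[9] = dgda$ahccdgahc  (last char: 'c')
  sorted[10] = gahcdgda$ahccd  (last char: 'd')
  sorted[11] = gda$ahccdgahcd  (last char: 'd')
  sorted[12] = hccdgahcdgda$a  (last char: 'a')
  sorted[13] = hcdgda$ahccdga  (last char: 'a')
Last column: ad$ghchgccddaa
Original string S is at sorted index 2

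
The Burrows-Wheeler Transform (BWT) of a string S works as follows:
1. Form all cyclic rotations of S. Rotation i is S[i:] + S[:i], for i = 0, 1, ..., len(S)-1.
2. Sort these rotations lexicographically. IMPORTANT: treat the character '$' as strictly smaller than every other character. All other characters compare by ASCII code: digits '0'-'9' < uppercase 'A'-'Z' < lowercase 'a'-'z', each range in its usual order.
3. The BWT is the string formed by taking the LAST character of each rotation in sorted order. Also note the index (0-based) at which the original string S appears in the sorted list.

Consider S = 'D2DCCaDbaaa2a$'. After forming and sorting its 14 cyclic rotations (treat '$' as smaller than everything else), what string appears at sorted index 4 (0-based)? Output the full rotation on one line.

Answer: CaDbaaa2a$D2DC

Derivation:
All 14 rotations (rotation i = S[i:]+S[:i]):
  rot[0] = D2DCCaDbaaa2a$
  rot[1] = 2DCCaDbaaa2a$D
  rot[2] = DCCaDbaaa2a$D2
  rot[3] = CCaDbaaa2a$D2D
  rot[4] = CaDbaaa2a$D2DC
  rot[5] = aDbaaa2a$D2DCC
  rot[6] = Dbaaa2a$D2DCCa
  rot[7] = baaa2a$D2DCCaD
  rot[8] = aaa2a$D2DCCaDb
  rot[9] = aa2a$D2DCCaDba
  rot[10] = a2a$D2DCCaDbaa
  rot[11] = 2a$D2DCCaDbaaa
  rot[12] = a$D2DCCaDbaaa2
  rot[13] = $D2DCCaDbaaa2a
Sorted (with $ < everything):
  sorted[0] = $D2DCCaDbaaa2a
  sorted[1] = 2DCCaDbaaa2a$D
  sorted[2] = 2a$D2DCCaDbaaa
  sorted[3] = CCaDbaaa2a$D2D
  sorted[4] = CaDbaaa2a$D2DC
  sorted[5] = D2DCCaDbaaa2a$
  sorted[6] = DCCaDbaaa2a$D2
  sorted[7] = Dbaaa2a$D2DCCa
  sorted[8] = a$D2DCCaDbaaa2
  sorted[9] = a2a$D2DCCaDbaa
  sorted[10] = aDbaaa2a$D2DCC
  sorted[11] = aa2a$D2DCCaDba
  sorted[12] = aaa2a$D2DCCaDb
  sorted[13] = baaa2a$D2DCCaD
sorted[4] = CaDbaaa2a$D2DC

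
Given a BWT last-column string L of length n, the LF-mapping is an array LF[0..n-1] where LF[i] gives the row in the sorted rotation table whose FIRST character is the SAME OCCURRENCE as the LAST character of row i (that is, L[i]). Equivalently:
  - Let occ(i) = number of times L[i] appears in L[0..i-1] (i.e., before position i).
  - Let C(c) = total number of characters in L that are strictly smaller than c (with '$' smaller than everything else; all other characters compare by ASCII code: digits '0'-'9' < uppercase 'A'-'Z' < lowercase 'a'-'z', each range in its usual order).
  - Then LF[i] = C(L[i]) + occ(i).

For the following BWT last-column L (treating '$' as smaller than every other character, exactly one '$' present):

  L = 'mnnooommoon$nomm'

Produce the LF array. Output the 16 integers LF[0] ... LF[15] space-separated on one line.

Answer: 1 6 7 10 11 12 2 3 13 14 8 0 9 15 4 5

Derivation:
Char counts: '$':1, 'm':5, 'n':4, 'o':6
C (first-col start): C('$')=0, C('m')=1, C('n')=6, C('o')=10
L[0]='m': occ=0, LF[0]=C('m')+0=1+0=1
L[1]='n': occ=0, LF[1]=C('n')+0=6+0=6
L[2]='n': occ=1, LF[2]=C('n')+1=6+1=7
L[3]='o': occ=0, LF[3]=C('o')+0=10+0=10
L[4]='o': occ=1, LF[4]=C('o')+1=10+1=11
L[5]='o': occ=2, LF[5]=C('o')+2=10+2=12
L[6]='m': occ=1, LF[6]=C('m')+1=1+1=2
L[7]='m': occ=2, LF[7]=C('m')+2=1+2=3
L[8]='o': occ=3, LF[8]=C('o')+3=10+3=13
L[9]='o': occ=4, LF[9]=C('o')+4=10+4=14
L[10]='n': occ=2, LF[10]=C('n')+2=6+2=8
L[11]='$': occ=0, LF[11]=C('$')+0=0+0=0
L[12]='n': occ=3, LF[12]=C('n')+3=6+3=9
L[13]='o': occ=5, LF[13]=C('o')+5=10+5=15
L[14]='m': occ=3, LF[14]=C('m')+3=1+3=4
L[15]='m': occ=4, LF[15]=C('m')+4=1+4=5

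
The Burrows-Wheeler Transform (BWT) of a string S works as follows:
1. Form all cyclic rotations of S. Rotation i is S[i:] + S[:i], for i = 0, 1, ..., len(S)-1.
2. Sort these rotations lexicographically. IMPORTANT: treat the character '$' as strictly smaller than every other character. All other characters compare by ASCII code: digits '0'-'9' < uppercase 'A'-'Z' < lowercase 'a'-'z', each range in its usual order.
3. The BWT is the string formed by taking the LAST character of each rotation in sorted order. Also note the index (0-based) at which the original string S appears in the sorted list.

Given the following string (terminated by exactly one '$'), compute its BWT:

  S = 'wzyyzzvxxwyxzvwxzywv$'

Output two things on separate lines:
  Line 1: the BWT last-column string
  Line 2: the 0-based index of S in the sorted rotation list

All 21 rotations (rotation i = S[i:]+S[:i]):
  rot[0] = wzyyzzvxxwyxzvwxzywv$
  rot[1] = zyyzzvxxwyxzvwxzywv$w
  rot[2] = yyzzvxxwyxzvwxzywv$wz
  rot[3] = yzzvxxwyxzvwxzywv$wzy
  rot[4] = zzvxxwyxzvwxzywv$wzyy
  rot[5] = zvxxwyxzvwxzywv$wzyyz
  rot[6] = vxxwyxzvwxzywv$wzyyzz
  rot[7] = xxwyxzvwxzywv$wzyyzzv
  rot[8] = xwyxzvwxzywv$wzyyzzvx
  rot[9] = wyxzvwxzywv$wzyyzzvxx
  rot[10] = yxzvwxzywv$wzyyzzvxxw
  rot[11] = xzvwxzywv$wzyyzzvxxwy
  rot[12] = zvwxzywv$wzyyzzvxxwyx
  rot[13] = vwxzywv$wzyyzzvxxwyxz
  rot[14] = wxzywv$wzyyzzvxxwyxzv
  rot[15] = xzywv$wzyyzzvxxwyxzvw
  rot[16] = zywv$wzyyzzvxxwyxzvwx
  rot[17] = ywv$wzyyzzvxxwyxzvwxz
  rot[18] = wv$wzyyzzvxxwyxzvwxzy
  rot[19] = v$wzyyzzvxxwyxzvwxzyw
  rot[20] = $wzyyzzvxxwyxzvwxzywv
Sorted (with $ < everything):
  sorted[0] = $wzyyzzvxxwyxzvwxzywv  (last char: 'v')
  sorted[1] = v$wzyyzzvxxwyxzvwxzyw  (last char: 'w')
  sorted[2] = vwxzywv$wzyyzzvxxwyxz  (last char: 'z')
  sorted[3] = vxxwyxzvwxzywv$wzyyzz  (last char: 'z')
  sorted[4] = wv$wzyyzzvxxwyxzvwxzy  (last char: 'y')
  sorted[5] = wxzywv$wzyyzzvxxwyxzv  (last char: 'v')
  sorted[6] = wyxzvwxzywv$wzyyzzvxx  (last char: 'x')
  sorted[7] = wzyyzzvxxwyxzvwxzywv$  (last char: '$')
  sorted[8] = xwyxzvwxzywv$wzyyzzvx  (last char: 'x')
  sorted[9] = xxwyxzvwxzywv$wzyyzzv  (last char: 'v')
  sorted[10] = xzvwxzywv$wzyyzzvxxwy  (last char: 'y')
  sorted[11] = xzywv$wzyyzzvxxwyxzvw  (last char: 'w')
  sorted[12] = ywv$wzyyzzvxxwyxzvwxz  (last char: 'z')
  sorted[13] = yxzvwxzywv$wzyyzzvxxw  (last char: 'w')
  sorted[14] = yyzzvxxwyxzvwxzywv$wz  (last char: 'z')
  sorted[15] = yzzvxxwyxzvwxzywv$wzy  (last char: 'y')
  sorted[16] = zvwxzywv$wzyyzzvxxwyx  (last char: 'x')
  sorted[17] = zvxxwyxzvwxzywv$wzyyz  (last char: 'z')
  sorted[18] = zywv$wzyyzzvxxwyxzvwx  (last char: 'x')
  sorted[19] = zyyzzvxxwyxzvwxzywv$w  (last char: 'w')
  sorted[20] = zzvxxwyxzvwxzywv$wzyy  (last char: 'y')
Last column: vwzzyvx$xvywzwzyxzxwy
Original string S is at sorted index 7

Answer: vwzzyvx$xvywzwzyxzxwy
7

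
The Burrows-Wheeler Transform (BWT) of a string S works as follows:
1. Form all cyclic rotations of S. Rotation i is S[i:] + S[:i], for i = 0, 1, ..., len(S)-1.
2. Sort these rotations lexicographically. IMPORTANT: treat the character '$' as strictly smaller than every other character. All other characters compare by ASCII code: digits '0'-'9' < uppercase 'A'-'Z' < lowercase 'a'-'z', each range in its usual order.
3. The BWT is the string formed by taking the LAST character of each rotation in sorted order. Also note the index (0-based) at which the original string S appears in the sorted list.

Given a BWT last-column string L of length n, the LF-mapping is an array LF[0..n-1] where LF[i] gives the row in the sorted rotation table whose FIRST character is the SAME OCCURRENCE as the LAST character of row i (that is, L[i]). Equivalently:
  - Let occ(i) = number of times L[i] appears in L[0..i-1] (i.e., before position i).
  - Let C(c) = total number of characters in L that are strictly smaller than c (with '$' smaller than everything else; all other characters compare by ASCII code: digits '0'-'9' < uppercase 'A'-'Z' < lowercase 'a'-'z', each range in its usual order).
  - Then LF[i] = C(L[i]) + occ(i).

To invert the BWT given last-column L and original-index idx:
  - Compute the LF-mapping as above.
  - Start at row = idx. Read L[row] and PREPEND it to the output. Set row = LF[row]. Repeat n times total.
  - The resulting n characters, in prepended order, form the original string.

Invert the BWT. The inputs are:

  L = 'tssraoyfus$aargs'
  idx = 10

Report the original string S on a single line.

LF mapping: 13 9 10 7 1 6 15 4 14 11 0 2 3 8 5 12
Walk LF starting at row 10, prepending L[row]:
  step 1: row=10, L[10]='$', prepend. Next row=LF[10]=0
  step 2: row=0, L[0]='t', prepend. Next row=LF[0]=13
  step 3: row=13, L[13]='r', prepend. Next row=LF[13]=8
  step 4: row=8, L[8]='u', prepend. Next row=LF[8]=14
  step 5: row=14, L[14]='g', prepend. Next row=LF[14]=5
  step 6: row=5, L[5]='o', prepend. Next row=LF[5]=6
  step 7: row=6, L[6]='y', prepend. Next row=LF[6]=15
  step 8: row=15, L[15]='s', prepend. Next row=LF[15]=12
  step 9: row=12, L[12]='a', prepend. Next row=LF[12]=3
  step 10: row=3, L[3]='r', prepend. Next row=LF[3]=7
  step 11: row=7, L[7]='f', prepend. Next row=LF[7]=4
  step 12: row=4, L[4]='a', prepend. Next row=LF[4]=1
  step 13: row=1, L[1]='s', prepend. Next row=LF[1]=9
  step 14: row=9, L[9]='s', prepend. Next row=LF[9]=11
  step 15: row=11, L[11]='a', prepend. Next row=LF[11]=2
  step 16: row=2, L[2]='s', prepend. Next row=LF[2]=10
Reversed output: sassafrasyogurt$

Answer: sassafrasyogurt$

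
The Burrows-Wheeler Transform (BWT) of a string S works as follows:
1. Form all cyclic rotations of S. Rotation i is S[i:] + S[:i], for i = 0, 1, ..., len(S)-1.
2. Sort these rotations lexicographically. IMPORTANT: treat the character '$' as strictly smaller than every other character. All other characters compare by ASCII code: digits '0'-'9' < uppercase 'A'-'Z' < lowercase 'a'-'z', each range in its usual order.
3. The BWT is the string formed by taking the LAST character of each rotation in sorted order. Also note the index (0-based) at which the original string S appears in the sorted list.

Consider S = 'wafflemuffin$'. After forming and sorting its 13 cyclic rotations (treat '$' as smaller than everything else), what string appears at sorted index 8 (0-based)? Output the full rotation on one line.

All 13 rotations (rotation i = S[i:]+S[:i]):
  rot[0] = wafflemuffin$
  rot[1] = afflemuffin$w
  rot[2] = fflemuffin$wa
  rot[3] = flemuffin$waf
  rot[4] = lemuffin$waff
  rot[5] = emuffin$waffl
  rot[6] = muffin$waffle
  rot[7] = uffin$wafflem
  rot[8] = ffin$wafflemu
  rot[9] = fin$wafflemuf
  rot[10] = in$wafflemuff
  rot[11] = n$wafflemuffi
  rot[12] = $wafflemuffin
Sorted (with $ < everything):
  sorted[0] = $wafflemuffin
  sorted[1] = afflemuffin$w
  sorted[2] = emuffin$waffl
  sorted[3] = ffin$wafflemu
  sorted[4] = fflemuffin$wa
  sorted[5] = fin$wafflemuf
  sorted[6] = flemuffin$waf
  sorted[7] = in$wafflemuff
  sorted[8] = lemuffin$waff
  sorted[9] = muffin$waffle
  sorted[10] = n$wafflemuffi
  sorted[11] = uffin$wafflem
  sorted[12] = wafflemuffin$
sorted[8] = lemuffin$waff

Answer: lemuffin$waff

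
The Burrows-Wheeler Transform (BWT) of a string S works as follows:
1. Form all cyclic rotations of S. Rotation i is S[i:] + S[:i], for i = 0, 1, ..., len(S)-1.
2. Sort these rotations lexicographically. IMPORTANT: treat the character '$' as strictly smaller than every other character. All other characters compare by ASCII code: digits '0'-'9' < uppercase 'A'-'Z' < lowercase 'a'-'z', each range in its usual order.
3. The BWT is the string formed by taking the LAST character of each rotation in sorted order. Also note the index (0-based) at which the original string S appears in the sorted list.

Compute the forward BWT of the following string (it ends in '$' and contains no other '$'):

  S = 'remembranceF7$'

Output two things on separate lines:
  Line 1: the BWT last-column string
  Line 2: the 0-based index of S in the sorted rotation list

Answer: 7Fermncmreeab$
13

Derivation:
All 14 rotations (rotation i = S[i:]+S[:i]):
  rot[0] = remembranceF7$
  rot[1] = emembranceF7$r
  rot[2] = membranceF7$re
  rot[3] = embranceF7$rem
  rot[4] = mbranceF7$reme
  rot[5] = branceF7$remem
  rot[6] = ranceF7$rememb
  rot[7] = anceF7$remembr
  rot[8] = nceF7$remembra
  rot[9] = ceF7$remembran
  rot[10] = eF7$remembranc
  rot[11] = F7$remembrance
  rot[12] = 7$remembranceF
  rot[13] = $remembranceF7
Sorted (with $ < everything):
  sorted[0] = $remembranceF7  (last char: '7')
  sorted[1] = 7$remembranceF  (last char: 'F')
  sorted[2] = F7$remembrance  (last char: 'e')
  sorted[3] = anceF7$remembr  (last char: 'r')
  sorted[4] = branceF7$remem  (last char: 'm')
  sorted[5] = ceF7$remembran  (last char: 'n')
  sorted[6] = eF7$remembranc  (last char: 'c')
  sorted[7] = embranceF7$rem  (last char: 'm')
  sorted[8] = emembranceF7$r  (last char: 'r')
  sorted[9] = mbranceF7$reme  (last char: 'e')
  sorted[10] = membranceF7$re  (last char: 'e')
  sorted[11] = nceF7$remembra  (last char: 'a')
  sorted[12] = ranceF7$rememb  (last char: 'b')
  sorted[13] = remembranceF7$  (last char: '$')
Last column: 7Fermncmreeab$
Original string S is at sorted index 13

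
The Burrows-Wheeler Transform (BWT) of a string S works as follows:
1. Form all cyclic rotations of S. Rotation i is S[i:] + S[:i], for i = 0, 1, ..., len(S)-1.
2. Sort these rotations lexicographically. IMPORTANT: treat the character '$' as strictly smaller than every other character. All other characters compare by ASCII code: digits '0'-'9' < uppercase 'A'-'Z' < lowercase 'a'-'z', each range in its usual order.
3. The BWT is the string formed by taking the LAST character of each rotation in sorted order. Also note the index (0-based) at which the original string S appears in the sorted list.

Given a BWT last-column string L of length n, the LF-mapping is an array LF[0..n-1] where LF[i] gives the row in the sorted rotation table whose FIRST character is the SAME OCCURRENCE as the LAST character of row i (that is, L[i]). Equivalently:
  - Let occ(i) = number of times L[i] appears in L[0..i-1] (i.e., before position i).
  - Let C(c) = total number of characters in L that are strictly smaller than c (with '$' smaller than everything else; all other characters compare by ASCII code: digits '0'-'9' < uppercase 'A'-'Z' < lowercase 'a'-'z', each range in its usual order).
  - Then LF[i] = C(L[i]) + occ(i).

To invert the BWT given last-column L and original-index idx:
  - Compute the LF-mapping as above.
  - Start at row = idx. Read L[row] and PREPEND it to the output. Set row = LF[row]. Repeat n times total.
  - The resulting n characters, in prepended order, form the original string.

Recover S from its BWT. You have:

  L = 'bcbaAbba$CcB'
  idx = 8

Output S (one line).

LF mapping: 6 10 7 4 1 8 9 5 0 3 11 2
Walk LF starting at row 8, prepending L[row]:
  step 1: row=8, L[8]='$', prepend. Next row=LF[8]=0
  step 2: row=0, L[0]='b', prepend. Next row=LF[0]=6
  step 3: row=6, L[6]='b', prepend. Next row=LF[6]=9
  step 4: row=9, L[9]='C', prepend. Next row=LF[9]=3
  step 5: row=3, L[3]='a', prepend. Next row=LF[3]=4
  step 6: row=4, L[4]='A', prepend. Next row=LF[4]=1
  step 7: row=1, L[1]='c', prepend. Next row=LF[1]=10
  step 8: row=10, L[10]='c', prepend. Next row=LF[10]=11
  step 9: row=11, L[11]='B', prepend. Next row=LF[11]=2
  step 10: row=2, L[2]='b', prepend. Next row=LF[2]=7
  step 11: row=7, L[7]='a', prepend. Next row=LF[7]=5
  step 12: row=5, L[5]='b', prepend. Next row=LF[5]=8
Reversed output: babBccAaCbb$

Answer: babBccAaCbb$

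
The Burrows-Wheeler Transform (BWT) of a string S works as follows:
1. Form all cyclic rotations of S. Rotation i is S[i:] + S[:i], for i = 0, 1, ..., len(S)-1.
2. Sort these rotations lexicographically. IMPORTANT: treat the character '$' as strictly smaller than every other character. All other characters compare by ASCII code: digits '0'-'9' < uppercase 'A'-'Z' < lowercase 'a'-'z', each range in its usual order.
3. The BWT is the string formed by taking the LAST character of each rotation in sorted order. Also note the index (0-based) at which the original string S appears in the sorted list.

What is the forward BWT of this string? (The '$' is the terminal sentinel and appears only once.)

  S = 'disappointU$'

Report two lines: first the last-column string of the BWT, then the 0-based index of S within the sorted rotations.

Answer: Uts$odippain
3

Derivation:
All 12 rotations (rotation i = S[i:]+S[:i]):
  rot[0] = disappointU$
  rot[1] = isappointU$d
  rot[2] = sappointU$di
  rot[3] = appointU$dis
  rot[4] = ppointU$disa
  rot[5] = pointU$disap
  rot[6] = ointU$disapp
  rot[7] = intU$disappo
  rot[8] = ntU$disappoi
  rot[9] = tU$disappoin
  rot[10] = U$disappoint
  rot[11] = $disappointU
Sorted (with $ < everything):
  sorted[0] = $disappointU  (last char: 'U')
  sorted[1] = U$disappoint  (last char: 't')
  sorted[2] = appointU$dis  (last char: 's')
  sorted[3] = disappointU$  (last char: '$')
  sorted[4] = intU$disappo  (last char: 'o')
  sorted[5] = isappointU$d  (last char: 'd')
  sorted[6] = ntU$disappoi  (last char: 'i')
  sorted[7] = ointU$disapp  (last char: 'p')
  sorted[8] = pointU$disap  (last char: 'p')
  sorted[9] = ppointU$disa  (last char: 'a')
  sorted[10] = sappointU$di  (last char: 'i')
  sorted[11] = tU$disappoin  (last char: 'n')
Last column: Uts$odippain
Original string S is at sorted index 3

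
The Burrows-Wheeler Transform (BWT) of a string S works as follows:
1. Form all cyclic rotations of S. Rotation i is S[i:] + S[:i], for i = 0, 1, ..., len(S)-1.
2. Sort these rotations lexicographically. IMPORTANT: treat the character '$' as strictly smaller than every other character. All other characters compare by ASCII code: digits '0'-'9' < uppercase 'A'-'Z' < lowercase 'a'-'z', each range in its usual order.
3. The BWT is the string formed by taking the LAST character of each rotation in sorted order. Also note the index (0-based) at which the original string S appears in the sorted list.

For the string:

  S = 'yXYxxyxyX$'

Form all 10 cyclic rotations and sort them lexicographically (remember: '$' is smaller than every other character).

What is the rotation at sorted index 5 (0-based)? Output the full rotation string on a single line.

Answer: xyX$yXYxxy

Derivation:
All 10 rotations (rotation i = S[i:]+S[:i]):
  rot[0] = yXYxxyxyX$
  rot[1] = XYxxyxyX$y
  rot[2] = YxxyxyX$yX
  rot[3] = xxyxyX$yXY
  rot[4] = xyxyX$yXYx
  rot[5] = yxyX$yXYxx
  rot[6] = xyX$yXYxxy
  rot[7] = yX$yXYxxyx
  rot[8] = X$yXYxxyxy
  rot[9] = $yXYxxyxyX
Sorted (with $ < everything):
  sorted[0] = $yXYxxyxyX
  sorted[1] = X$yXYxxyxy
  sorted[2] = XYxxyxyX$y
  sorted[3] = YxxyxyX$yX
  sorted[4] = xxyxyX$yXY
  sorted[5] = xyX$yXYxxy
  sorted[6] = xyxyX$yXYx
  sorted[7] = yX$yXYxxyx
  sorted[8] = yXYxxyxyX$
  sorted[9] = yxyX$yXYxx
sorted[5] = xyX$yXYxxy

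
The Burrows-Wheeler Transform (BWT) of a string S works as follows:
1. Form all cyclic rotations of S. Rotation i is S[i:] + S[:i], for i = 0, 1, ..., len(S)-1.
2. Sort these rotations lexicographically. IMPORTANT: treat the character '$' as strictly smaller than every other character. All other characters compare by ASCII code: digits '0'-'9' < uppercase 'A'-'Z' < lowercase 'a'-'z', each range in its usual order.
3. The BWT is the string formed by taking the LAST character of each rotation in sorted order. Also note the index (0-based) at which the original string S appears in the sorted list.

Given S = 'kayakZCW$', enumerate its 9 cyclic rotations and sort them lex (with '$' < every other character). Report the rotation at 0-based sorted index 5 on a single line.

All 9 rotations (rotation i = S[i:]+S[:i]):
  rot[0] = kayakZCW$
  rot[1] = ayakZCW$k
  rot[2] = yakZCW$ka
  rot[3] = akZCW$kay
  rot[4] = kZCW$kaya
  rot[5] = ZCW$kayak
  rot[6] = CW$kayakZ
  rot[7] = W$kayakZC
  rot[8] = $kayakZCW
Sorted (with $ < everything):
  sorted[0] = $kayakZCW
  sorted[1] = CW$kayakZ
  sorted[2] = W$kayakZC
  sorted[3] = ZCW$kayak
  sorted[4] = akZCW$kay
  sorted[5] = ayakZCW$k
  sorted[6] = kZCW$kaya
  sorted[7] = kayakZCW$
  sorted[8] = yakZCW$ka
sorted[5] = ayakZCW$k

Answer: ayakZCW$k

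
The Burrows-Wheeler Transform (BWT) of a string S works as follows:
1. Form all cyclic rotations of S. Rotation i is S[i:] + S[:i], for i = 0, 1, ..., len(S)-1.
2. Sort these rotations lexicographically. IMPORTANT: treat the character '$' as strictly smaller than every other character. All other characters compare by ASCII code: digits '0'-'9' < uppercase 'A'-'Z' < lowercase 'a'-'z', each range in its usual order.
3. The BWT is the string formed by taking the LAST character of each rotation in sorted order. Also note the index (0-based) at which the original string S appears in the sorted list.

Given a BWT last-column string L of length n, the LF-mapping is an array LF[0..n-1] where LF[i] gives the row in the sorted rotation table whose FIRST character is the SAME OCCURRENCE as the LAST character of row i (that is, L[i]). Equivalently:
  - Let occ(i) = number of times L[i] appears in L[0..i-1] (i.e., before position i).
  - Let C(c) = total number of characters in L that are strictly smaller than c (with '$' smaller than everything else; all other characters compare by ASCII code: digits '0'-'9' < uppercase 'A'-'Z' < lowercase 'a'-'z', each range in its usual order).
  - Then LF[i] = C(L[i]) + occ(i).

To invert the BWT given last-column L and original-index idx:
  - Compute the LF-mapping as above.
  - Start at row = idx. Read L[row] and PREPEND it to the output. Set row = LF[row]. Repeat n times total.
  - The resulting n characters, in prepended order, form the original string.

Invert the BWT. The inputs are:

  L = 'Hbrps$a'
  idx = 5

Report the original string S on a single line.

LF mapping: 1 3 5 4 6 0 2
Walk LF starting at row 5, prepending L[row]:
  step 1: row=5, L[5]='$', prepend. Next row=LF[5]=0
  step 2: row=0, L[0]='H', prepend. Next row=LF[0]=1
  step 3: row=1, L[1]='b', prepend. Next row=LF[1]=3
  step 4: row=3, L[3]='p', prepend. Next row=LF[3]=4
  step 5: row=4, L[4]='s', prepend. Next row=LF[4]=6
  step 6: row=6, L[6]='a', prepend. Next row=LF[6]=2
  step 7: row=2, L[2]='r', prepend. Next row=LF[2]=5
Reversed output: raspbH$

Answer: raspbH$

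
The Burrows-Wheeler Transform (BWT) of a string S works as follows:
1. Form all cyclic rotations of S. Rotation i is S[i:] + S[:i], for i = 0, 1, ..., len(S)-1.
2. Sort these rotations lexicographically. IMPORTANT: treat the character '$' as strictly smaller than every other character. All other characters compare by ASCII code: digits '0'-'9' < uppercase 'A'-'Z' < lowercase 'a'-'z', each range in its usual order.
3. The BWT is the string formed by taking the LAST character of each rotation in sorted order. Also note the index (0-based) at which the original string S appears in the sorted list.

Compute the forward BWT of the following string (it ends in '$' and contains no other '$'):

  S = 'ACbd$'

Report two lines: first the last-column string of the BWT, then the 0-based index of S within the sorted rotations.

Answer: d$ACb
1

Derivation:
All 5 rotations (rotation i = S[i:]+S[:i]):
  rot[0] = ACbd$
  rot[1] = Cbd$A
  rot[2] = bd$AC
  rot[3] = d$ACb
  rot[4] = $ACbd
Sorted (with $ < everything):
  sorted[0] = $ACbd  (last char: 'd')
  sorted[1] = ACbd$  (last char: '$')
  sorted[2] = Cbd$A  (last char: 'A')
  sorted[3] = bd$AC  (last char: 'C')
  sorted[4] = d$ACb  (last char: 'b')
Last column: d$ACb
Original string S is at sorted index 1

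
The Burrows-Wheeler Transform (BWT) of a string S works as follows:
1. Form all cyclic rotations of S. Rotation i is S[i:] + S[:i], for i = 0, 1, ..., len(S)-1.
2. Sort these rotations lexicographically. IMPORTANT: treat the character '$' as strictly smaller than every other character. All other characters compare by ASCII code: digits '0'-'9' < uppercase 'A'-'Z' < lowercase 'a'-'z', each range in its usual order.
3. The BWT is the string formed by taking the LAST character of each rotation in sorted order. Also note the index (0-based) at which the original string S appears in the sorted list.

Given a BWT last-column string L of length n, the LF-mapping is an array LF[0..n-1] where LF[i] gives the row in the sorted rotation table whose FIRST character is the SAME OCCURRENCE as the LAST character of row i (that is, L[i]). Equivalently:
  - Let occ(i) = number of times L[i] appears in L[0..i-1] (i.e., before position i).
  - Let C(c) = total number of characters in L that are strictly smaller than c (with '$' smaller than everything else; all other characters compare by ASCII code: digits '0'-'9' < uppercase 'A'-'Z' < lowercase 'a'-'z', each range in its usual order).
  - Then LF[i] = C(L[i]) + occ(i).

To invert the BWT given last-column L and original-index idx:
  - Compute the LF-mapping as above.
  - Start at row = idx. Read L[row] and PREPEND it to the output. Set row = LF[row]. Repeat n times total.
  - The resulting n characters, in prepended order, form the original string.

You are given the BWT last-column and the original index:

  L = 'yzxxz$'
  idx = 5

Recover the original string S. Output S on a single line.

LF mapping: 3 4 1 2 5 0
Walk LF starting at row 5, prepending L[row]:
  step 1: row=5, L[5]='$', prepend. Next row=LF[5]=0
  step 2: row=0, L[0]='y', prepend. Next row=LF[0]=3
  step 3: row=3, L[3]='x', prepend. Next row=LF[3]=2
  step 4: row=2, L[2]='x', prepend. Next row=LF[2]=1
  step 5: row=1, L[1]='z', prepend. Next row=LF[1]=4
  step 6: row=4, L[4]='z', prepend. Next row=LF[4]=5
Reversed output: zzxxy$

Answer: zzxxy$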